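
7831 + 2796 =10627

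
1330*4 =5320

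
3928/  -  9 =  - 437 + 5/9=- 436.44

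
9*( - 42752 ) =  - 384768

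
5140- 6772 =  - 1632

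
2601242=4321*602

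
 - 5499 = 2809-8308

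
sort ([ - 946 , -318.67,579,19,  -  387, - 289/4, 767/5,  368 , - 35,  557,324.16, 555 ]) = [ -946, - 387,- 318.67, - 289/4,-35,19, 767/5, 324.16, 368,555,557,579]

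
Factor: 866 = 2^1*433^1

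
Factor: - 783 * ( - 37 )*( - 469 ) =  - 13587399 = - 3^3*7^1*29^1*37^1*67^1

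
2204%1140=1064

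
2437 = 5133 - 2696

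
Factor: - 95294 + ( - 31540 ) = -126834 = - 2^1*3^1  *  21139^1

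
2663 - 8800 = -6137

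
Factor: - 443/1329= - 1/3 = - 3^( - 1)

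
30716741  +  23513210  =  54229951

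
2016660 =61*33060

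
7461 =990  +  6471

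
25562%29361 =25562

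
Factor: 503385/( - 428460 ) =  - 2^(  -  2)*193^( - 1)*907^1= - 907/772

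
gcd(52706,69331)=19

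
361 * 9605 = 3467405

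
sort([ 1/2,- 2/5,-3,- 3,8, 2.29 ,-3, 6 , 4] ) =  [ - 3,-3,-3, - 2/5 , 1/2, 2.29,4,6, 8]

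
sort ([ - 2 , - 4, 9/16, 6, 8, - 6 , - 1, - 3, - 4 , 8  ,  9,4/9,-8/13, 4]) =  [ - 6, - 4, - 4, - 3 ,-2,  -  1, - 8/13, 4/9,  9/16, 4, 6,8 , 8, 9]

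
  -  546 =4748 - 5294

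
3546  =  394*9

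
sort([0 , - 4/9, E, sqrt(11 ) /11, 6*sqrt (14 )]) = [ - 4/9, 0, sqrt( 11)/11,  E, 6 * sqrt( 14)]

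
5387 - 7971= -2584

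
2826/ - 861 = - 4 + 206/287  =  - 3.28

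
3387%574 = 517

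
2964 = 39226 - 36262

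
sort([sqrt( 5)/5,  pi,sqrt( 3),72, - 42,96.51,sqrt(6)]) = [- 42, sqrt( 5 )/5,sqrt(3),sqrt(6),  pi,72,96.51 ]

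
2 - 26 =- 24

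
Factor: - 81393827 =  - 2111^1 * 38557^1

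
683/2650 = 683/2650 = 0.26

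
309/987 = 103/329 = 0.31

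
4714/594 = 7+ 278/297 = 7.94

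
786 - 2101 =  - 1315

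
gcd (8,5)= 1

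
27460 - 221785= - 194325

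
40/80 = 1/2 = 0.50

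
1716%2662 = 1716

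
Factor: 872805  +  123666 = 3^2*7^1*15817^1 = 996471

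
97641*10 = 976410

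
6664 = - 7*( - 952) 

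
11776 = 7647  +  4129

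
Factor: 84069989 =84069989^1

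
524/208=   2 + 27/52 = 2.52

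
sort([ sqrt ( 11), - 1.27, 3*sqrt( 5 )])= [-1.27 , sqrt(11), 3  *sqrt(5 ) ] 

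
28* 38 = 1064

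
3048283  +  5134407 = 8182690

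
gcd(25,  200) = 25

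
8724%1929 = 1008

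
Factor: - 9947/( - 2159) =7^3*17^( - 1)*29^1*127^( - 1)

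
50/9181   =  50/9181 = 0.01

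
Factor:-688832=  - 2^6*47^1*229^1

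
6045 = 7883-1838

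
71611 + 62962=134573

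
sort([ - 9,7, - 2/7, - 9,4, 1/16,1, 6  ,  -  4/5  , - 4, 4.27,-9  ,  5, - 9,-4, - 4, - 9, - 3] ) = [-9,-9, - 9, - 9, - 9,  -  4,  -  4,-4, - 3, - 4/5, - 2/7, 1/16, 1,4,  4.27, 5,6,7]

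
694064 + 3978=698042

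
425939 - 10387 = 415552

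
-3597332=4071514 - 7668846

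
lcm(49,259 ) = 1813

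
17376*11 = 191136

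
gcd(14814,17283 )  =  2469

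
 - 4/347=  - 4/347 = -0.01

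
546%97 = 61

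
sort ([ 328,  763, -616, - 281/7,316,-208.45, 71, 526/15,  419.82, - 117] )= [ - 616, - 208.45, - 117, - 281/7, 526/15 , 71,316, 328, 419.82,  763]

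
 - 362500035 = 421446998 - 783947033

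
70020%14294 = 12844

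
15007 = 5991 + 9016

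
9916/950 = 10 + 208/475=10.44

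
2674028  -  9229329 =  - 6555301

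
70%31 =8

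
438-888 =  - 450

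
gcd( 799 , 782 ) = 17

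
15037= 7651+7386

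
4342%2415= 1927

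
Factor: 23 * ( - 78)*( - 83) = 148902 = 2^1 * 3^1 *13^1*23^1* 83^1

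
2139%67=62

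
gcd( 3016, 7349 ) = 1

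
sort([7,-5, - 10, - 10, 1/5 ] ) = [ - 10, - 10,- 5,1/5,7]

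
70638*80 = 5651040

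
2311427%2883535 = 2311427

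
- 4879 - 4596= - 9475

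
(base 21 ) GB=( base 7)1004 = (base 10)347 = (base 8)533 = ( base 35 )9W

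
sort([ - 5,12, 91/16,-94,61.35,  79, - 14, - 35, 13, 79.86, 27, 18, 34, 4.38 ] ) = [ - 94, - 35, - 14, - 5,4.38,91/16,12,  13,18,27, 34,61.35, 79, 79.86] 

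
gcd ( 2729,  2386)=1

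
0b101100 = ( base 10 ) 44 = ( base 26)1I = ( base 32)1c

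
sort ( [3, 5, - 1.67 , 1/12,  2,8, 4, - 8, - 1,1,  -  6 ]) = [ - 8, - 6, - 1.67, - 1 , 1/12,1, 2, 3,4,5,8 ]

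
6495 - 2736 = 3759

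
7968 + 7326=15294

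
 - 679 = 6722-7401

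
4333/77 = 56+3/11 = 56.27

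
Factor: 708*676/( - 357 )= - 159536/119 = -  2^4 *7^( - 1)*13^2*17^( - 1)*59^1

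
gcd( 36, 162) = 18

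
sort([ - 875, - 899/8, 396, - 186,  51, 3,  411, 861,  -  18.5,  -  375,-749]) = [ - 875, - 749 , - 375, - 186, - 899/8, - 18.5,3, 51,396, 411, 861 ] 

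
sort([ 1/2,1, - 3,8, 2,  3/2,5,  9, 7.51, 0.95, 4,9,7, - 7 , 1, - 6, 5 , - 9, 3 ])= [ - 9  , - 7,- 6,-3,1/2, 0.95,1,1,3/2,2,3, 4, 5, 5,7, 7.51, 8,  9,9] 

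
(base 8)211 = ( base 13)A7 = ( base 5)1022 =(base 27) 52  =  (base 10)137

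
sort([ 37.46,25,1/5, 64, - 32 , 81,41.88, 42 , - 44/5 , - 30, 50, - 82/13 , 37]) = [ - 32, - 30, - 44/5 ,  -  82/13,  1/5,25, 37, 37.46, 41.88, 42, 50,64, 81]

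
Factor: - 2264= -2^3 * 283^1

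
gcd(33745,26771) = 1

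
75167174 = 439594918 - 364427744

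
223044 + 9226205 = 9449249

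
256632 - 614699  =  -358067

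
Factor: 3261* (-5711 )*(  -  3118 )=58068294378 = 2^1*3^1*1087^1*1559^1*5711^1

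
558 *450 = 251100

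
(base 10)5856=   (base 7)23034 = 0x16E0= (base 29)6rr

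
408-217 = 191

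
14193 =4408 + 9785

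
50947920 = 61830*824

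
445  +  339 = 784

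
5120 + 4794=9914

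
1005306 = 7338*137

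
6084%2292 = 1500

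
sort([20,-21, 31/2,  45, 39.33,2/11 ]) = [ - 21, 2/11, 31/2,20, 39.33,45 ]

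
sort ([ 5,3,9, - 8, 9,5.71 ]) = [-8,3,5,5.71,9,9]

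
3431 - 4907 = - 1476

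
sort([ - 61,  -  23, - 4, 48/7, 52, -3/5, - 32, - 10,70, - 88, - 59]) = [ - 88, - 61, - 59,-32, - 23, - 10, - 4, - 3/5,48/7,52,70 ]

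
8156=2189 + 5967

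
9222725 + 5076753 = 14299478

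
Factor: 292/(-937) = -2^2*73^1* 937^(  -  1 ) 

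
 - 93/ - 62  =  1+1/2   =  1.50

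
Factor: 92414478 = 2^1*3^1 * 13^1*179^1 *6619^1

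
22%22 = 0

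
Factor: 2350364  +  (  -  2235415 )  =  71^1 * 1619^1 = 114949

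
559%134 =23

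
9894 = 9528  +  366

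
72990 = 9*8110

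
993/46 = 21 + 27/46 = 21.59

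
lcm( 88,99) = 792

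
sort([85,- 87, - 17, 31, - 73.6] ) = [ - 87, - 73.6, - 17, 31, 85]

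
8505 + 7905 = 16410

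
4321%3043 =1278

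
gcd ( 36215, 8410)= 5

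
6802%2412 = 1978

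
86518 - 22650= 63868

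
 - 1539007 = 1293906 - 2832913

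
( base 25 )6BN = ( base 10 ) 4048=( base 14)1692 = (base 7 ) 14542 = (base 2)111111010000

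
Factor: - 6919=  - 11^1*17^1*37^1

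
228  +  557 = 785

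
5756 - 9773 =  -4017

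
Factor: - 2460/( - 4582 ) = 1230/2291 = 2^1*3^1*5^1 * 29^( - 1 )*41^1*79^( - 1 ) 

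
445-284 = 161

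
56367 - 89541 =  - 33174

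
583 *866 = 504878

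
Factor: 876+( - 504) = 372 = 2^2 * 3^1*31^1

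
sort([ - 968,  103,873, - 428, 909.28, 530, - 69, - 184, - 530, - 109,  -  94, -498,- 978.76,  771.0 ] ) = [ - 978.76,-968, - 530, - 498, - 428,-184, - 109,-94, - 69,103, 530,771.0,873, 909.28 ]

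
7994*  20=159880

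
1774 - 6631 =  - 4857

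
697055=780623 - 83568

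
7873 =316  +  7557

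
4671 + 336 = 5007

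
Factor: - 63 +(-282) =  - 345= - 3^1* 5^1*23^1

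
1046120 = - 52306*( - 20 ) 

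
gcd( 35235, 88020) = 135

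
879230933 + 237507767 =1116738700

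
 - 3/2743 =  - 3/2743 = -0.00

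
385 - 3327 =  - 2942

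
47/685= 47/685  =  0.07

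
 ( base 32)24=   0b1000100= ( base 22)32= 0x44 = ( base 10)68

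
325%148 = 29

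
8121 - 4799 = 3322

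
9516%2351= 112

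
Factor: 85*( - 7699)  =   - 654415  =  - 5^1*17^1*7699^1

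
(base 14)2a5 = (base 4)20121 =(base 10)537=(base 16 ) 219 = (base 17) 1EA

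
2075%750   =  575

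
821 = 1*821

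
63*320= 20160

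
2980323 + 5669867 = 8650190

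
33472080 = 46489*720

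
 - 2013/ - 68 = 29 + 41/68=29.60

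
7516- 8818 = - 1302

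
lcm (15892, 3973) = 15892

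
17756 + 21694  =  39450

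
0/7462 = 0 = 0.00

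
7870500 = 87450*90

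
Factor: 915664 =2^4 * 151^1 * 379^1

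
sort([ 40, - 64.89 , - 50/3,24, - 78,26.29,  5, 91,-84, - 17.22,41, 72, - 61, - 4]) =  [  -  84, - 78, - 64.89, - 61, - 17.22, - 50/3, - 4,5,24,26.29,40,41, 72,91]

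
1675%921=754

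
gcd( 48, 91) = 1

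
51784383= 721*71823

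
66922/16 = 4182+5/8 = 4182.62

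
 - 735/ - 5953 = 735/5953 = 0.12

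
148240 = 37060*4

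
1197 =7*171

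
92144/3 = 92144/3= 30714.67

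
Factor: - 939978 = -2^1*3^3 * 13^2*103^1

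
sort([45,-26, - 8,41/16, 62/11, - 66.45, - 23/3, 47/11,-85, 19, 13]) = [ - 85,- 66.45, - 26, - 8,-23/3, 41/16, 47/11, 62/11 , 13,19,45]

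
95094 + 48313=143407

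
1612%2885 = 1612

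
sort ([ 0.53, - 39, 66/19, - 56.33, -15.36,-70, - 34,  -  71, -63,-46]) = [ - 71, - 70,-63 ,-56.33, - 46, - 39,-34,  -  15.36, 0.53 , 66/19 ]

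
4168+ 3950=8118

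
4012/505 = 7+477/505 = 7.94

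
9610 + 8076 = 17686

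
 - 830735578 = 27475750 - 858211328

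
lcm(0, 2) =0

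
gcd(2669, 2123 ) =1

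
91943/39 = 91943/39=2357.51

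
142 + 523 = 665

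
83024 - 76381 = 6643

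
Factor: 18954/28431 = 2/3 =2^1*3^( - 1)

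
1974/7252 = 141/518 = 0.27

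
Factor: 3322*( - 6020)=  - 19998440 = - 2^3 *5^1*7^1*11^1*43^1*151^1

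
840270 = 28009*30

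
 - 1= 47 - 48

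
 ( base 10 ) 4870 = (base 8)11406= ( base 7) 20125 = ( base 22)A18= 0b1001100000110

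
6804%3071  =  662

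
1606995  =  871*1845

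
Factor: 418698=2^1*3^2*7^1*3323^1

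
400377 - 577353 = -176976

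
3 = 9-6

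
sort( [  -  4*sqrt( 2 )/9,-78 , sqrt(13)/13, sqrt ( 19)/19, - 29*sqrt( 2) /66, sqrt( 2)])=[-78, - 4*sqrt(2) /9,-29*sqrt( 2 ) /66,sqrt(  19 ) /19, sqrt(13)/13, sqrt(2 )] 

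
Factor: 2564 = 2^2*641^1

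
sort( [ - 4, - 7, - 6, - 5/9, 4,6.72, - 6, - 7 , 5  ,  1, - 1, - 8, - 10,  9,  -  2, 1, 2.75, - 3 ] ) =[ - 10, - 8, - 7, - 7,  -  6,-6, - 4, - 3,-2,-1, - 5/9,1, 1,2.75,4,5,6.72, 9]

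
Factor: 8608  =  2^5*269^1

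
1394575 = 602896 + 791679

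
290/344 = 145/172  =  0.84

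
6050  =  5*1210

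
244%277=244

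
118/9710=59/4855  =  0.01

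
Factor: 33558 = 2^1*3^1*7^1*17^1 *47^1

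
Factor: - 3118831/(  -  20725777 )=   19^1*317^(- 1)*65381^(-1 ) *164149^1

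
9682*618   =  5983476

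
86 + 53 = 139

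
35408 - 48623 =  - 13215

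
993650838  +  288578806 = 1282229644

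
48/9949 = 48/9949 = 0.00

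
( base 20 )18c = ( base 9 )705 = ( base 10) 572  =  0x23C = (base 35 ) gc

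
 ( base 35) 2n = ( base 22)45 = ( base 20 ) 4d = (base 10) 93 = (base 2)1011101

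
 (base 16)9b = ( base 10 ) 155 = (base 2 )10011011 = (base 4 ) 2123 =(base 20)7F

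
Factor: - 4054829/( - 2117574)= 2^(  -  1)*3^( - 2)*1811^1*2239^1*117643^( - 1)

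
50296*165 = 8298840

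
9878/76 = 129+37/38 = 129.97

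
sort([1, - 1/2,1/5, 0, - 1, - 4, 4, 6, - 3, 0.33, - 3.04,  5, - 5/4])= [ - 4, - 3.04, - 3, - 5/4,-1,  -  1/2,0, 1/5,0.33, 1, 4, 5,6 ]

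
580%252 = 76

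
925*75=69375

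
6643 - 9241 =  - 2598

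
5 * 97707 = 488535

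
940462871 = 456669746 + 483793125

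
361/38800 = 361/38800 = 0.01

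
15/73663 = 15/73663 = 0.00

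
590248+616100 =1206348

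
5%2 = 1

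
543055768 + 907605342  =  1450661110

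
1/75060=1/75060 = 0.00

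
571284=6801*84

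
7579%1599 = 1183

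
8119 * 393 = 3190767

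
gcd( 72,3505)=1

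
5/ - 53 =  - 5/53  =  - 0.09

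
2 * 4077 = 8154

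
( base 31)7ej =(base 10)7180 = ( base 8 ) 16014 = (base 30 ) 7TA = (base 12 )41a4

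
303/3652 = 303/3652 = 0.08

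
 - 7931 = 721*( - 11)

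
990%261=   207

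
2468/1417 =1 + 1051/1417= 1.74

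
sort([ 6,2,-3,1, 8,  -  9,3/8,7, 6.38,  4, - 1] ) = [- 9,  -  3, - 1, 3/8,  1,2,4 , 6,  6.38 , 7,8]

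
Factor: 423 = 3^2*47^1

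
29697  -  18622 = 11075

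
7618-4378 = 3240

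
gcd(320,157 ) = 1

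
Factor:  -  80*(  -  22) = 1760  =  2^5*5^1*11^1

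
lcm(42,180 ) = 1260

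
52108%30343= 21765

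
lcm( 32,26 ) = 416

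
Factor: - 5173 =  - 7^1*739^1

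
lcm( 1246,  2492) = 2492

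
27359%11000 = 5359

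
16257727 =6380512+9877215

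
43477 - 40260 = 3217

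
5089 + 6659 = 11748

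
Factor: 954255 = 3^1*5^1  *63617^1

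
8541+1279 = 9820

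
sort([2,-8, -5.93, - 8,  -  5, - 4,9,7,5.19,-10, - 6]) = [- 10,-8, -8, - 6,-5.93,-5,-4,2, 5.19 , 7,9 ] 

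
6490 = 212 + 6278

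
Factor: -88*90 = -7920 = -2^4*3^2*5^1*11^1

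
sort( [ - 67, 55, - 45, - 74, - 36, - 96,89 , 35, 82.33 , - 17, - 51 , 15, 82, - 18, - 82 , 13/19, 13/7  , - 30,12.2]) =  [ - 96, - 82 , - 74, - 67, - 51,- 45, - 36, - 30,-18,-17, 13/19, 13/7, 12.2, 15, 35,  55 , 82,  82.33, 89]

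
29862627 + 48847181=78709808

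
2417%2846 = 2417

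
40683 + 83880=124563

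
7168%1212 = 1108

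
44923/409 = 44923/409 = 109.84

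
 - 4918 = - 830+- 4088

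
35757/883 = 35757/883 = 40.49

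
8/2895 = 8/2895  =  0.00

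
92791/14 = 92791/14 = 6627.93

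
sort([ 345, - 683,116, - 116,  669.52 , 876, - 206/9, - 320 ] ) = [- 683, - 320,- 116,-206/9,116,  345,669.52, 876 ]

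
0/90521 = 0 =0.00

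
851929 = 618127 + 233802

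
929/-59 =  - 16 + 15/59 = - 15.75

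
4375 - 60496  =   - 56121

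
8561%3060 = 2441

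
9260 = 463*20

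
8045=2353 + 5692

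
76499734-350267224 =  - 273767490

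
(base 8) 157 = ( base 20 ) 5B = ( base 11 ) A1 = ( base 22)51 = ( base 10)111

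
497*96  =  47712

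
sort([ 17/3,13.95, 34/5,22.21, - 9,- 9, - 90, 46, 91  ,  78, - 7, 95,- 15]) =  [ - 90, - 15, - 9, - 9, - 7 , 17/3,  34/5 , 13.95,22.21,46, 78,  91,95]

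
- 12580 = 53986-66566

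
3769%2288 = 1481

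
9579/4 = 2394 + 3/4=2394.75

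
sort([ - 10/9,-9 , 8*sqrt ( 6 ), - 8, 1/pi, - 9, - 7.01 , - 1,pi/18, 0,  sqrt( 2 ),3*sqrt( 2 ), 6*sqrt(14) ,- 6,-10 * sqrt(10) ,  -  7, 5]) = [ - 10*sqrt(10 ),  -  9, -9, - 8 , - 7.01, -7,- 6, - 10/9, - 1, 0,pi/18,1/pi, sqrt(2), 3 *sqrt(2),5 , 8*sqrt(6 ),6*sqrt( 14)]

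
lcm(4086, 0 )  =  0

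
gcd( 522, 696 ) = 174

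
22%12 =10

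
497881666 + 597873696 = 1095755362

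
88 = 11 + 77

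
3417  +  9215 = 12632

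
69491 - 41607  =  27884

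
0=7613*0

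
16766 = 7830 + 8936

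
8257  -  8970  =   - 713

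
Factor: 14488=2^3*1811^1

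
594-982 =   -  388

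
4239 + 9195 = 13434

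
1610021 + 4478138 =6088159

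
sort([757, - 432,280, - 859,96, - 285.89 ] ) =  [ - 859, - 432, - 285.89,96, 280,757]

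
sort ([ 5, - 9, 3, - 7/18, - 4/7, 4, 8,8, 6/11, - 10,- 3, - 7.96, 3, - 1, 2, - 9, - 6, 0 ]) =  [ - 10,  -  9 , - 9 , - 7.96,  -  6 , - 3,  -  1, - 4/7, - 7/18, 0, 6/11, 2,3, 3 , 4,5,8, 8 ] 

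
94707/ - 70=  - 94707/70 = - 1352.96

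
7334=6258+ 1076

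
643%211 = 10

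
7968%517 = 213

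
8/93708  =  2/23427 = 0.00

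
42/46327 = 42/46327 = 0.00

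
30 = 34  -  4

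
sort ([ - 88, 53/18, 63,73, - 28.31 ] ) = [-88, - 28.31 , 53/18 , 63, 73 ]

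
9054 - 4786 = 4268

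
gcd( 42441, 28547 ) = 1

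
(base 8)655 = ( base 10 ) 429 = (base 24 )HL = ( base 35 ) c9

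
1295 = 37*35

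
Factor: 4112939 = 4112939^1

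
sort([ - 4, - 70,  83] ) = [ - 70, - 4,83 ] 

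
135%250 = 135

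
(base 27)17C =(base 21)226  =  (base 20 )26a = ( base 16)3a2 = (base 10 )930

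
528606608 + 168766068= 697372676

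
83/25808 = 83/25808 = 0.00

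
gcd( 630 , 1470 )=210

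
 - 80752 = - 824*98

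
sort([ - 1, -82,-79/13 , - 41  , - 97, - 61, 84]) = [ - 97,- 82, - 61, - 41, - 79/13 , -1,  84] 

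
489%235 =19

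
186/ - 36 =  - 31/6 = -  5.17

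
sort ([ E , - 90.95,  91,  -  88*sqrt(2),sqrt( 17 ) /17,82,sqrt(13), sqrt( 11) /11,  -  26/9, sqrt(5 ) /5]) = [ - 88*sqrt (2 ), - 90.95,-26/9, sqrt(17) /17 , sqrt( 11)/11 , sqrt(5 )/5, E, sqrt ( 13), 82,91] 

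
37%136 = 37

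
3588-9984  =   -6396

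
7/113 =7/113= 0.06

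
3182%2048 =1134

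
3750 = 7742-3992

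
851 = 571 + 280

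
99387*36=3577932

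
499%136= 91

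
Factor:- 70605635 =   -  5^1*14121127^1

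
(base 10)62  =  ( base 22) 2i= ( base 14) 46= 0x3e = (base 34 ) 1s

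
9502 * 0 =0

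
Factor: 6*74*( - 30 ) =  - 13320 = - 2^3 * 3^2*5^1 * 37^1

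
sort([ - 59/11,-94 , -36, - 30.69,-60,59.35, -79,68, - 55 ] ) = [ - 94, - 79,  -  60, - 55,-36,-30.69, - 59/11, 59.35,68]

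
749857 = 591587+158270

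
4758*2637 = 12546846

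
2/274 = 1/137 = 0.01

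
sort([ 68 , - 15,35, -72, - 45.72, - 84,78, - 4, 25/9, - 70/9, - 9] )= [- 84,-72, - 45.72,- 15, - 9, - 70/9, - 4 , 25/9,35, 68, 78]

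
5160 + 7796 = 12956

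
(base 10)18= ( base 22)I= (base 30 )I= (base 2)10010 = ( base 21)I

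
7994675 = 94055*85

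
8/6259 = 8/6259 = 0.00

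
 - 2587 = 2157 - 4744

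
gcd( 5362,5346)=2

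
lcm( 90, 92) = 4140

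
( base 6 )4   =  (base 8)4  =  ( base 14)4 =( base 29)4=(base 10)4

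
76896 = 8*9612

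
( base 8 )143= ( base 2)1100011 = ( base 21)4f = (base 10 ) 99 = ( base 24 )43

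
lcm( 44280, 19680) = 177120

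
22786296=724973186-702186890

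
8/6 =4/3 = 1.33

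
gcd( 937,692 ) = 1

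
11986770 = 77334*155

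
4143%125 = 18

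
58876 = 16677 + 42199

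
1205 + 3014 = 4219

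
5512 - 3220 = 2292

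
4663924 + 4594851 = 9258775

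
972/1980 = 27/55 = 0.49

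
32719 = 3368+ 29351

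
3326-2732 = 594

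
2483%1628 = 855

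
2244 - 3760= -1516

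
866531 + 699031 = 1565562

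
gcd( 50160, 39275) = 5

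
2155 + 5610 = 7765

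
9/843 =3/281  =  0.01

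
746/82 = 373/41=9.10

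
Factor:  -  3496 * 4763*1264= - 21047430272 = - 2^7*11^1*19^1*23^1*79^1*433^1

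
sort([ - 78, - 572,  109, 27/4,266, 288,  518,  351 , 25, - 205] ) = [-572, - 205, - 78, 27/4,25,  109,266,  288, 351,518] 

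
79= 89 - 10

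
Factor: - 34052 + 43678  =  9626= 2^1*4813^1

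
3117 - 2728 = 389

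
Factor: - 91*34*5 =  - 15470 = - 2^1 * 5^1 * 7^1*13^1 * 17^1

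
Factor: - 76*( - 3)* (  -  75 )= - 17100 = - 2^2*3^2*5^2*19^1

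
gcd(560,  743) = 1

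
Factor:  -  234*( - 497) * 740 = 2^3*3^2*5^1*7^1*13^1 * 37^1*71^1 = 86060520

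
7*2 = 14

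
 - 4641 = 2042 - 6683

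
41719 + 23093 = 64812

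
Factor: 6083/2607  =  3^( - 1)*7^1 = 7/3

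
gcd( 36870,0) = 36870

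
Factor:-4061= -31^1*131^1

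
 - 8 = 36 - 44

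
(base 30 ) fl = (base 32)en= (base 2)111010111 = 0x1D7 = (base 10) 471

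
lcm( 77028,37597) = 3158148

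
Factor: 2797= 2797^1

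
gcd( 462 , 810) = 6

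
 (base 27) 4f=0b1111011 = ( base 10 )123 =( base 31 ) 3U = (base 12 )A3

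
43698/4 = 21849/2 = 10924.50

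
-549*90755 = -49824495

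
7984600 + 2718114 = 10702714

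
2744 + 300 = 3044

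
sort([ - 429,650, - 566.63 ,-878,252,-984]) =[ - 984,-878, - 566.63, - 429,252, 650] 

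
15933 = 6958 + 8975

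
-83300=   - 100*833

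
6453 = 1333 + 5120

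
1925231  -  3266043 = -1340812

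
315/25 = 12+3/5 = 12.60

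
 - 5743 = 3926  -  9669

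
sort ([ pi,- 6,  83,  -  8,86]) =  [- 8, - 6, pi,83,86]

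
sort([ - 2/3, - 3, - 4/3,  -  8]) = [ - 8, - 3 , - 4/3,-2/3]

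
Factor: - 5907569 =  -1231^1 * 4799^1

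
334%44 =26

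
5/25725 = 1/5145 = 0.00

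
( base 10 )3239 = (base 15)e5e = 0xca7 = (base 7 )12305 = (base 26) 4KF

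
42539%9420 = 4859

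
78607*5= 393035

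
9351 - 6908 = 2443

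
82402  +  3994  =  86396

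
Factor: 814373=7^1*317^1 * 367^1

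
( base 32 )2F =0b1001111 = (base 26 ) 31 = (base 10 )79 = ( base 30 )2J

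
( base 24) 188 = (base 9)1052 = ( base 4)30020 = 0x308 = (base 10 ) 776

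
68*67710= 4604280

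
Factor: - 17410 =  - 2^1 * 5^1*1741^1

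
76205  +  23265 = 99470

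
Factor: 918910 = 2^1*5^1* 43^1*2137^1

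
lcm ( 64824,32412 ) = 64824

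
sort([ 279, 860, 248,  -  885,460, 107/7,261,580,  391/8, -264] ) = [ - 885, - 264,  107/7, 391/8, 248,261, 279, 460,580, 860]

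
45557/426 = 45557/426 = 106.94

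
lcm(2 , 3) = 6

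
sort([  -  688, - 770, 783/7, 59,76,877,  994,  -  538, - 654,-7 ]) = [ - 770 , -688, - 654,  -  538, - 7, 59,76, 783/7,  877,994]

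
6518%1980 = 578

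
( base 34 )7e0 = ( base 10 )8568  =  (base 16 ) 2178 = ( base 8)20570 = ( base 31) 8SC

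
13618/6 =6809/3 = 2269.67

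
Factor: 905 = 5^1*181^1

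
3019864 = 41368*73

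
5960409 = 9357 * 637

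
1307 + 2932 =4239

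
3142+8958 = 12100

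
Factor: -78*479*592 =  - 2^5*3^1 * 13^1*37^1*479^1 = - 22118304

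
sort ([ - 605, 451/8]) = [-605, 451/8]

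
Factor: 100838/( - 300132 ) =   -  2^( -1)*3^( - 3)*7^( - 1) * 127^1 = - 127/378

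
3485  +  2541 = 6026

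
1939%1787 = 152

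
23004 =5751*4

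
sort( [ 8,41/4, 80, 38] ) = [ 8,41/4,38, 80]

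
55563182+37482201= 93045383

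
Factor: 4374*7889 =34506486 = 2^1*3^7*7^3*23^1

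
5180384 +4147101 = 9327485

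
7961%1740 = 1001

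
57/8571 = 19/2857 =0.01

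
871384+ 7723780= 8595164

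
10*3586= 35860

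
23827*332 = 7910564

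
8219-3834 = 4385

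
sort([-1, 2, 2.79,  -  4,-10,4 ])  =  [ - 10, - 4  , - 1 , 2,  2.79,4] 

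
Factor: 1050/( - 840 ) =- 2^( -2 ) *5^1 = -  5/4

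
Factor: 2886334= 2^1 * 11^2*11927^1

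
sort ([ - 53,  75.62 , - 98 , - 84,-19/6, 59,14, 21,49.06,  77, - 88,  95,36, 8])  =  [ - 98 , - 88, - 84, - 53, - 19/6,8,14,21,36,49.06, 59, 75.62,77,  95]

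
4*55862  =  223448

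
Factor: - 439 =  - 439^1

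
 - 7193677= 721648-7915325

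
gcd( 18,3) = 3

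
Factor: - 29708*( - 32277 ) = 2^2 * 3^1 * 7^2*29^1 *53^1*1061^1 = 958885116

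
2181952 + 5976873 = 8158825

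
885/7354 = 885/7354 = 0.12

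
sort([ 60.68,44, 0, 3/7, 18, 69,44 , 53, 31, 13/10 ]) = [0,3/7 , 13/10,18, 31,44, 44, 53, 60.68, 69]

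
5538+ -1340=4198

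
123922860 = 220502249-96579389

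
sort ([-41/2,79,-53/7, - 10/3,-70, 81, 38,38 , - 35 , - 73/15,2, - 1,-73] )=[-73, - 70, - 35, - 41/2, - 53/7, - 73/15, - 10/3, - 1,2,38, 38, 79,81]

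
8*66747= 533976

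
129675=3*43225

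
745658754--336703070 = 1082361824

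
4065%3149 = 916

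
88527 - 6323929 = -6235402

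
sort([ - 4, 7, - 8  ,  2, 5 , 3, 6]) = [  -  8, - 4,2, 3 , 5, 6, 7]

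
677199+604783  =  1281982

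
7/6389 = 7/6389  =  0.00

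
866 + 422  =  1288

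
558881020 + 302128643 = 861009663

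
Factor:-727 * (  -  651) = 3^1*7^1*31^1*727^1 = 473277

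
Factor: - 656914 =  -2^1 *17^1*139^2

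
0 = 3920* 0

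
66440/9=7382 + 2/9 =7382.22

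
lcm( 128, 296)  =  4736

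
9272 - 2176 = 7096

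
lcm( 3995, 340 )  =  15980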